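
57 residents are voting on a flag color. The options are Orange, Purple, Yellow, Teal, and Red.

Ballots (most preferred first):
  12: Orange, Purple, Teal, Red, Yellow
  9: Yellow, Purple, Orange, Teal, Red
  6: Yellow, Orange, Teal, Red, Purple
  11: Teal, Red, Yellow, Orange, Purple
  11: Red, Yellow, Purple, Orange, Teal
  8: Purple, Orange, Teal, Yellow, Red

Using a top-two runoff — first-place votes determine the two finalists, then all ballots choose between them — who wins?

Round 1 first-place votes: Orange 12, Purple 8, Yellow 15, Teal 11, Red 11. Yellow and Orange advance.
Runoff: Yellow is ranked above Orange on 37 ballots, Orange above Yellow on 20.

Yellow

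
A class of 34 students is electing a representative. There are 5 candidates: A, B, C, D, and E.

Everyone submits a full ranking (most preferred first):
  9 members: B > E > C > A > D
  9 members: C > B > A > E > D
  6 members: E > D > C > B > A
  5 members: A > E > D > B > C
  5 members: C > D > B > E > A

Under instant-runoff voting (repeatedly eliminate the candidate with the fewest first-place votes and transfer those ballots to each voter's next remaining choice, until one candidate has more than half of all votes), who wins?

E

Round 1: A 5, B 9, C 14, D 0, E 6. D eliminated.
Round 2: A 5, B 9, C 14, E 6. A eliminated.
Round 3: B 9, C 14, E 11. B eliminated.
Round 4: C 14, E 20. E has a majority (≥18).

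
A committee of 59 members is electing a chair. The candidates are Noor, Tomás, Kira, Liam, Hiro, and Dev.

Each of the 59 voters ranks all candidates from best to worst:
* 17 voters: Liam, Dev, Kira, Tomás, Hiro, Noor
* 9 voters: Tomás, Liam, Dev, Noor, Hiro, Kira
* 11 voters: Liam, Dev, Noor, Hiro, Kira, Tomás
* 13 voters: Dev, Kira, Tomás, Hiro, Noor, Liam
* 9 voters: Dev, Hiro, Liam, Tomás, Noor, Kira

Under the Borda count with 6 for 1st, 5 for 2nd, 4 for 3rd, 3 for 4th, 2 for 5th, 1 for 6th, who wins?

Dev

Noor: 17×1 + 9×3 + 11×4 + 13×2 + 9×2 = 132
Tomás: 17×3 + 9×6 + 11×1 + 13×4 + 9×3 = 195
Kira: 17×4 + 9×1 + 11×2 + 13×5 + 9×1 = 173
Liam: 17×6 + 9×5 + 11×6 + 13×1 + 9×4 = 262
Hiro: 17×2 + 9×2 + 11×3 + 13×3 + 9×5 = 169
Dev: 17×5 + 9×4 + 11×5 + 13×6 + 9×6 = 308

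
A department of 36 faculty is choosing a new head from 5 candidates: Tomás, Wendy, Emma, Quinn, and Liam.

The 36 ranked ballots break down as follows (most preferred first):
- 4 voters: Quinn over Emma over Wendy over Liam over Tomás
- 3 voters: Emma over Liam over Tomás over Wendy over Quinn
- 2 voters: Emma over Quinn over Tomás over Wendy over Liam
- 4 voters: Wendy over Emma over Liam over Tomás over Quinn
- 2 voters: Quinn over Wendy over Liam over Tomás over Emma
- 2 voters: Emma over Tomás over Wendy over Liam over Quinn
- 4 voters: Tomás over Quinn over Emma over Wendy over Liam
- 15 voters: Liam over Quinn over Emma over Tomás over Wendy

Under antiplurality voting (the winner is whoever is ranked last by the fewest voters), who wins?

Emma

Last-place votes: Tomás 4, Wendy 15, Emma 2, Quinn 9, Liam 6.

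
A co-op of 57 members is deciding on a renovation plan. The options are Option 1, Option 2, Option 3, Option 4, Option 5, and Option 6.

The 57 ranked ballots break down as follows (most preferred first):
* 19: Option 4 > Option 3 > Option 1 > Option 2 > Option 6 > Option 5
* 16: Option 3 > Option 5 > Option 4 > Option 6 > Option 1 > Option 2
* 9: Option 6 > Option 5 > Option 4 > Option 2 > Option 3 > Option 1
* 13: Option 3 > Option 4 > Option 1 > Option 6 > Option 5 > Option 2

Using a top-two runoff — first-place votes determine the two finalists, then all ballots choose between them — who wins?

Round 1 first-place votes: Option 1 0, Option 2 0, Option 3 29, Option 4 19, Option 5 0, Option 6 9. Option 3 and Option 4 advance.
Runoff: Option 3 is ranked above Option 4 on 29 ballots, Option 4 above Option 3 on 28.

Option 3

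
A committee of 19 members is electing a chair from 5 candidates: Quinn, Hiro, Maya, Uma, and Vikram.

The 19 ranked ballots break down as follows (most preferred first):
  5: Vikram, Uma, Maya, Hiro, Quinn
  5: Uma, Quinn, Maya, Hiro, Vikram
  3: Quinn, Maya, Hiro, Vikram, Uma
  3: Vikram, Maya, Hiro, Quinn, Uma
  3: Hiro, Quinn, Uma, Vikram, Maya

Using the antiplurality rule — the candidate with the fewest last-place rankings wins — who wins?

Hiro

Last-place votes: Quinn 5, Hiro 0, Maya 3, Uma 6, Vikram 5.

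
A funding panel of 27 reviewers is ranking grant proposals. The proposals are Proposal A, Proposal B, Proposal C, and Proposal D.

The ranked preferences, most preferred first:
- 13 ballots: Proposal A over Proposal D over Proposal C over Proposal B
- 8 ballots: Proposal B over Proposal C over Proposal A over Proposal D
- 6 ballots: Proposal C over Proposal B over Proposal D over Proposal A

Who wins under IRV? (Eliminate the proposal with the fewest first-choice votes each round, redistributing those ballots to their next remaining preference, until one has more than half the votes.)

Round 1: Proposal A 13, Proposal B 8, Proposal C 6, Proposal D 0. Proposal D eliminated.
Round 2: Proposal A 13, Proposal B 8, Proposal C 6. Proposal C eliminated.
Round 3: Proposal A 13, Proposal B 14. Proposal B has a majority (≥14).

Proposal B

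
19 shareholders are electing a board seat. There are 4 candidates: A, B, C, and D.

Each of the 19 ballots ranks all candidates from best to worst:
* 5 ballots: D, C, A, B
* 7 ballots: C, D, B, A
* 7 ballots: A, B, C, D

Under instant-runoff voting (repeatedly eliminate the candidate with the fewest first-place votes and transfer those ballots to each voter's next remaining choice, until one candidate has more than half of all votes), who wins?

Round 1: A 7, B 0, C 7, D 5. B eliminated.
Round 2: A 7, C 7, D 5. D eliminated.
Round 3: A 7, C 12. C has a majority (≥10).

C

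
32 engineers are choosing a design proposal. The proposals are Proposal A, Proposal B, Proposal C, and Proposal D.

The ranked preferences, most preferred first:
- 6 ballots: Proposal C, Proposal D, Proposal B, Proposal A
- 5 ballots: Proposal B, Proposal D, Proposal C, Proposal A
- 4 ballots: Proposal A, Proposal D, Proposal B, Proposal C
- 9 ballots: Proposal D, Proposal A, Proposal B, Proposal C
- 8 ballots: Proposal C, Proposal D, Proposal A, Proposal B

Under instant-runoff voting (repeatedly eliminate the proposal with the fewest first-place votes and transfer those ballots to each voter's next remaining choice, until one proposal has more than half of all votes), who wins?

Round 1: Proposal A 4, Proposal B 5, Proposal C 14, Proposal D 9. Proposal A eliminated.
Round 2: Proposal B 5, Proposal C 14, Proposal D 13. Proposal B eliminated.
Round 3: Proposal C 14, Proposal D 18. Proposal D has a majority (≥17).

Proposal D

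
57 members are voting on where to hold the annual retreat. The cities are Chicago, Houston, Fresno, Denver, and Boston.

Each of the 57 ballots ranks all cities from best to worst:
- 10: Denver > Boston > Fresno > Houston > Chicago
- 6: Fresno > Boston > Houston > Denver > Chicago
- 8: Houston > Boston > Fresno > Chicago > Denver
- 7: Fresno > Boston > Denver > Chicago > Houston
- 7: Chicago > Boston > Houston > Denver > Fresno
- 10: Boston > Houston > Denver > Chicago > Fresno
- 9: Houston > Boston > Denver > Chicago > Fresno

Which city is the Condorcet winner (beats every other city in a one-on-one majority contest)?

Boston vs Chicago: 50–7
Boston vs Houston: 40–17
Boston vs Fresno: 44–13
Boston vs Denver: 47–10
Boston beats every other city.

Boston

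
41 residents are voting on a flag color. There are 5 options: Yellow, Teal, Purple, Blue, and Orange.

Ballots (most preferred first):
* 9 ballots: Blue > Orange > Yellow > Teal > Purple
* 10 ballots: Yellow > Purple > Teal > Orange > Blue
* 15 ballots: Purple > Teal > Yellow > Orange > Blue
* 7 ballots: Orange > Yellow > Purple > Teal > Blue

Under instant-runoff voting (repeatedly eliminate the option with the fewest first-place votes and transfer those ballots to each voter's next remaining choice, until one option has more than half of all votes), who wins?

Round 1: Yellow 10, Teal 0, Purple 15, Blue 9, Orange 7. Teal eliminated.
Round 2: Yellow 10, Purple 15, Blue 9, Orange 7. Orange eliminated.
Round 3: Yellow 17, Purple 15, Blue 9. Blue eliminated.
Round 4: Yellow 26, Purple 15. Yellow has a majority (≥21).

Yellow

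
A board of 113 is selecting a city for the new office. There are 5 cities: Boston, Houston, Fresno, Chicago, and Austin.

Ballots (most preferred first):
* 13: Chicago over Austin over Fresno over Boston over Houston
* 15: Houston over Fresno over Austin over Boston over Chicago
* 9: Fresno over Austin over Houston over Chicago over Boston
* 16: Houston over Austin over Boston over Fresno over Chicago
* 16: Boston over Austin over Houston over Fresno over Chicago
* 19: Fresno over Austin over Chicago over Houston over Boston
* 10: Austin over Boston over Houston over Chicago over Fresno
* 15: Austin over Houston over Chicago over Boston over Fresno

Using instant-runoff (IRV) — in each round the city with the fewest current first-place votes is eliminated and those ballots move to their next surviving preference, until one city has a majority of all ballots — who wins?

Round 1: Boston 16, Houston 31, Fresno 28, Chicago 13, Austin 25. Chicago eliminated.
Round 2: Boston 16, Houston 31, Fresno 28, Austin 38. Boston eliminated.
Round 3: Houston 31, Fresno 28, Austin 54. Fresno eliminated.
Round 4: Houston 31, Austin 82. Austin has a majority (≥57).

Austin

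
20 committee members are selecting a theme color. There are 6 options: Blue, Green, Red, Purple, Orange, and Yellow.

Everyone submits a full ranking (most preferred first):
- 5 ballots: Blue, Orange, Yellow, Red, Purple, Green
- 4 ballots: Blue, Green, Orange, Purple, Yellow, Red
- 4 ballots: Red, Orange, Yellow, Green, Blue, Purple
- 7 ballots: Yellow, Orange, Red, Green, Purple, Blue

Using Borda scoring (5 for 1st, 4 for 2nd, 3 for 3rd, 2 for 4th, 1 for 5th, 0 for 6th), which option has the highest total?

Blue: 5×5 + 4×5 + 4×1 + 7×0 = 49
Green: 5×0 + 4×4 + 4×2 + 7×2 = 38
Red: 5×2 + 4×0 + 4×5 + 7×3 = 51
Purple: 5×1 + 4×2 + 4×0 + 7×1 = 20
Orange: 5×4 + 4×3 + 4×4 + 7×4 = 76
Yellow: 5×3 + 4×1 + 4×3 + 7×5 = 66

Orange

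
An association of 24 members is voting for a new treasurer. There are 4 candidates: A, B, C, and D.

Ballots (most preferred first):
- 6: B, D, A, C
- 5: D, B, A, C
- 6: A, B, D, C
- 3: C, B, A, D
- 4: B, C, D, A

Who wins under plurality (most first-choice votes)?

First-place votes: A 6, B 10, C 3, D 5.

B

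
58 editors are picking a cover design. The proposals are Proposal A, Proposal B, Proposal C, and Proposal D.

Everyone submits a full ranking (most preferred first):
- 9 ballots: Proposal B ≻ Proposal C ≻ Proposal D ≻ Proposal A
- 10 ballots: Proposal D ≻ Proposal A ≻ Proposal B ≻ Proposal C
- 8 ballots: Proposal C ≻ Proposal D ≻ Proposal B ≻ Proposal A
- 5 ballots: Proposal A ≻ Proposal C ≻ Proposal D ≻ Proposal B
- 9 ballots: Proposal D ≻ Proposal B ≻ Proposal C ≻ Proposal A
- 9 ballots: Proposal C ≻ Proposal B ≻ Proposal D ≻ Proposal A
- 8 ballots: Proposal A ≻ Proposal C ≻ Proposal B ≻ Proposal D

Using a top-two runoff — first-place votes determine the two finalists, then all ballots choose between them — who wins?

Proposal C

Round 1 first-place votes: Proposal A 13, Proposal B 9, Proposal C 17, Proposal D 19. Proposal D and Proposal C advance.
Runoff: Proposal D is ranked above Proposal C on 19 ballots, Proposal C above Proposal D on 39.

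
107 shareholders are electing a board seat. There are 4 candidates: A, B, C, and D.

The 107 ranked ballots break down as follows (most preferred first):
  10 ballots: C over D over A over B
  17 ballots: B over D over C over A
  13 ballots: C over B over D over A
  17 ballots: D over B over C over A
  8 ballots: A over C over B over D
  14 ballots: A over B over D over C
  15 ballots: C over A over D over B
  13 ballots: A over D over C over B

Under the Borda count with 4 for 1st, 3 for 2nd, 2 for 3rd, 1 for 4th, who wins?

C

A: 10×2 + 17×1 + 13×1 + 17×1 + 8×4 + 14×4 + 15×3 + 13×4 = 252
B: 10×1 + 17×4 + 13×3 + 17×3 + 8×2 + 14×3 + 15×1 + 13×1 = 254
C: 10×4 + 17×2 + 13×4 + 17×2 + 8×3 + 14×1 + 15×4 + 13×2 = 284
D: 10×3 + 17×3 + 13×2 + 17×4 + 8×1 + 14×2 + 15×2 + 13×3 = 280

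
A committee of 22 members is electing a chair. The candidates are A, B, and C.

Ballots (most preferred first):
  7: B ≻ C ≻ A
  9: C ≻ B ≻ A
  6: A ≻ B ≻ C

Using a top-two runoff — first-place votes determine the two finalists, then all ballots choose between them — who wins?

Round 1 first-place votes: A 6, B 7, C 9. C and B advance.
Runoff: C is ranked above B on 9 ballots, B above C on 13.

B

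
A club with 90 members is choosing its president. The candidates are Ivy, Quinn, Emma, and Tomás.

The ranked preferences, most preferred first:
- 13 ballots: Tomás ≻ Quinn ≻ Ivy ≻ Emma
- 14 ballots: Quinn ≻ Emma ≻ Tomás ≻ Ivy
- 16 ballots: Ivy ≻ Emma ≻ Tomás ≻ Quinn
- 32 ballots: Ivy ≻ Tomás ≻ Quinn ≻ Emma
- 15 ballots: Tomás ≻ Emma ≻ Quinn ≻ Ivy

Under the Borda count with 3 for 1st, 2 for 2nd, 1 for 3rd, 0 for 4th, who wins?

Ivy: 13×1 + 14×0 + 16×3 + 32×3 + 15×0 = 157
Quinn: 13×2 + 14×3 + 16×0 + 32×1 + 15×1 = 115
Emma: 13×0 + 14×2 + 16×2 + 32×0 + 15×2 = 90
Tomás: 13×3 + 14×1 + 16×1 + 32×2 + 15×3 = 178

Tomás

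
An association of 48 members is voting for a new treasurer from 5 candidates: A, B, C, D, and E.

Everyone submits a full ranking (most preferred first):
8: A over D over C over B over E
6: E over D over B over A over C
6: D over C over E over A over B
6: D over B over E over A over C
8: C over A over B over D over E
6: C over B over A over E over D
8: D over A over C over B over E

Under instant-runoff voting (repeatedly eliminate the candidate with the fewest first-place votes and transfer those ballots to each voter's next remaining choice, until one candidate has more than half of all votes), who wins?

D

Round 1: A 8, B 0, C 14, D 20, E 6. B eliminated.
Round 2: A 8, C 14, D 20, E 6. E eliminated.
Round 3: A 8, C 14, D 26. D has a majority (≥25).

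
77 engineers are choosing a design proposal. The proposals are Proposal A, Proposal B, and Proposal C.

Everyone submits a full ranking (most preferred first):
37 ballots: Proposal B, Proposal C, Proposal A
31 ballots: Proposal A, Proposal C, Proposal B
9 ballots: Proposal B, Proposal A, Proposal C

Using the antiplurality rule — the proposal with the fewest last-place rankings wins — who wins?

Last-place votes: Proposal A 37, Proposal B 31, Proposal C 9.

Proposal C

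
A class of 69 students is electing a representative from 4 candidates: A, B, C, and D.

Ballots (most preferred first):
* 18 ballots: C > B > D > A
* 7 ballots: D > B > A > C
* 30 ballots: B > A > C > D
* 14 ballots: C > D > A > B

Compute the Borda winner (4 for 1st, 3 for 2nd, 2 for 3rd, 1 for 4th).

A: 18×1 + 7×2 + 30×3 + 14×2 = 150
B: 18×3 + 7×3 + 30×4 + 14×1 = 209
C: 18×4 + 7×1 + 30×2 + 14×4 = 195
D: 18×2 + 7×4 + 30×1 + 14×3 = 136

B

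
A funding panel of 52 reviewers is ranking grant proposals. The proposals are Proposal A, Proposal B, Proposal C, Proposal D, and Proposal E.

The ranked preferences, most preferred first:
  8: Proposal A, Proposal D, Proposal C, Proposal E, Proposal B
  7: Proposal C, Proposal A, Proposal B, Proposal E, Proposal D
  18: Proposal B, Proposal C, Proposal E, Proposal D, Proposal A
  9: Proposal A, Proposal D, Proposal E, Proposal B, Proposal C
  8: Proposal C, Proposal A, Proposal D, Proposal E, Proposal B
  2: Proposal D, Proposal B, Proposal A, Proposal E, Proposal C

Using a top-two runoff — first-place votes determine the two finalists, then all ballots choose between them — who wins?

Proposal A

Round 1 first-place votes: Proposal A 17, Proposal B 18, Proposal C 15, Proposal D 2, Proposal E 0. Proposal B and Proposal A advance.
Runoff: Proposal B is ranked above Proposal A on 20 ballots, Proposal A above Proposal B on 32.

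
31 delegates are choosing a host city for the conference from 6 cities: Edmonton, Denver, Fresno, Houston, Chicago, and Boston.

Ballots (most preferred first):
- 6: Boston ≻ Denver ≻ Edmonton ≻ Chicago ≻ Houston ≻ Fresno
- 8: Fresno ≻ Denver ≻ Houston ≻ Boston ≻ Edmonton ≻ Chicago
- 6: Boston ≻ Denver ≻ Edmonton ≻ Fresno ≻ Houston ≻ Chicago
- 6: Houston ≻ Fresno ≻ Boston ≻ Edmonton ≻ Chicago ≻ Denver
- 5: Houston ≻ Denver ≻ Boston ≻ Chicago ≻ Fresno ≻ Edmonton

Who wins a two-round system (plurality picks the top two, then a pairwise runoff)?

Round 1 first-place votes: Edmonton 0, Denver 0, Fresno 8, Houston 11, Chicago 0, Boston 12. Boston and Houston advance.
Runoff: Boston is ranked above Houston on 12 ballots, Houston above Boston on 19.

Houston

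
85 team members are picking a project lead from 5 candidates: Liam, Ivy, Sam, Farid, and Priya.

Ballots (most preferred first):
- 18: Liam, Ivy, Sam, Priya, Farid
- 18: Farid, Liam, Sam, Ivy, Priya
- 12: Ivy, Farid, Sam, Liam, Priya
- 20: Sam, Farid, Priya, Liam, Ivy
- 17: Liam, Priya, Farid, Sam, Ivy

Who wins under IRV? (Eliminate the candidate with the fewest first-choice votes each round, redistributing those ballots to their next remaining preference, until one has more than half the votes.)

Round 1: Liam 35, Ivy 12, Sam 20, Farid 18, Priya 0. Priya eliminated.
Round 2: Liam 35, Ivy 12, Sam 20, Farid 18. Ivy eliminated.
Round 3: Liam 35, Sam 20, Farid 30. Sam eliminated.
Round 4: Liam 35, Farid 50. Farid has a majority (≥43).

Farid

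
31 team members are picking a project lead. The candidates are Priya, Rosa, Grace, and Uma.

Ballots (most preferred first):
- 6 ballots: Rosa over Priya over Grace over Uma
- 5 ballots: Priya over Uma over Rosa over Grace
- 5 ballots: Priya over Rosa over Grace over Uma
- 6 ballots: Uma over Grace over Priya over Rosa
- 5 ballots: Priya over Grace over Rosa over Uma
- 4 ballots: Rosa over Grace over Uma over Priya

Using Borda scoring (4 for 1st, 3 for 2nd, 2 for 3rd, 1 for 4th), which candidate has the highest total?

Priya: 6×3 + 5×4 + 5×4 + 6×2 + 5×4 + 4×1 = 94
Rosa: 6×4 + 5×2 + 5×3 + 6×1 + 5×2 + 4×4 = 81
Grace: 6×2 + 5×1 + 5×2 + 6×3 + 5×3 + 4×3 = 72
Uma: 6×1 + 5×3 + 5×1 + 6×4 + 5×1 + 4×2 = 63

Priya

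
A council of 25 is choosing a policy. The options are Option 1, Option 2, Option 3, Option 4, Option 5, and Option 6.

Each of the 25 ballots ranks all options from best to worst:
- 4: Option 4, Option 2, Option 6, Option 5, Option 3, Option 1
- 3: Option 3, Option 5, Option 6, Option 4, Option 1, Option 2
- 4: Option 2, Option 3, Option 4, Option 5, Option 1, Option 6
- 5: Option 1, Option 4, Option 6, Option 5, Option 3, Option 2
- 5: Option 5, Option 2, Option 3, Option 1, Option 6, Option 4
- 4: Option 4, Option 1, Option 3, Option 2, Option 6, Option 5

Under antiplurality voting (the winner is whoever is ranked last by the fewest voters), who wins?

Last-place votes: Option 1 4, Option 2 8, Option 3 0, Option 4 5, Option 5 4, Option 6 4.

Option 3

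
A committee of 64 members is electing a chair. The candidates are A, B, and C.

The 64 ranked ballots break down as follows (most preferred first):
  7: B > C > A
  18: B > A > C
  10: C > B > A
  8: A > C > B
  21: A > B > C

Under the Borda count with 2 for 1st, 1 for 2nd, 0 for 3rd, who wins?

B

A: 7×0 + 18×1 + 10×0 + 8×2 + 21×2 = 76
B: 7×2 + 18×2 + 10×1 + 8×0 + 21×1 = 81
C: 7×1 + 18×0 + 10×2 + 8×1 + 21×0 = 35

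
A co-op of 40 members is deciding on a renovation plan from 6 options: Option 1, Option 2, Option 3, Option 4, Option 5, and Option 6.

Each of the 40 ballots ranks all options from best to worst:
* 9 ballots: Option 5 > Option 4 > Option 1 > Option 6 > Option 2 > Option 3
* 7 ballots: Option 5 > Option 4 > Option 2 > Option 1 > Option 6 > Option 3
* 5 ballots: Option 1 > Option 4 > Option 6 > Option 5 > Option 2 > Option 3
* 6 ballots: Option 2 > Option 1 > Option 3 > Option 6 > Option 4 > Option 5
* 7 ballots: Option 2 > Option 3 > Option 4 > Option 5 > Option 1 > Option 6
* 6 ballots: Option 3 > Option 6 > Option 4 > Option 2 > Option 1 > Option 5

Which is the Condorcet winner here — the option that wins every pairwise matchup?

Option 4

Option 4 vs Option 1: 29–11
Option 4 vs Option 2: 27–13
Option 4 vs Option 3: 21–19
Option 4 vs Option 5: 24–16
Option 4 vs Option 6: 28–12
Option 4 beats every other option.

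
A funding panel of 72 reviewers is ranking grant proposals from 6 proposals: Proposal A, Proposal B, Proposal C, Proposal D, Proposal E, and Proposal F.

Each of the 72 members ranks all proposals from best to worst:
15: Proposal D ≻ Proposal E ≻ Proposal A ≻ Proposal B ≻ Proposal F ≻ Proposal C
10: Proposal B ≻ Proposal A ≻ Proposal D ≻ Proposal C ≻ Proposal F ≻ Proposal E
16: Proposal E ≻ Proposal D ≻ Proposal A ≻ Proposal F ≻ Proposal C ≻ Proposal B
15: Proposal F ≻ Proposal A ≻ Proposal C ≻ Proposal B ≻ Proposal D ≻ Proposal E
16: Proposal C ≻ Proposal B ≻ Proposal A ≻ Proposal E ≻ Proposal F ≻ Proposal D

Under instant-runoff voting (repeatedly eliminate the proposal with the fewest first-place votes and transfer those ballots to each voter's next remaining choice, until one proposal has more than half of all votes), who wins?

Proposal D

Round 1: Proposal A 0, Proposal B 10, Proposal C 16, Proposal D 15, Proposal E 16, Proposal F 15. Proposal A eliminated.
Round 2: Proposal B 10, Proposal C 16, Proposal D 15, Proposal E 16, Proposal F 15. Proposal B eliminated.
Round 3: Proposal C 16, Proposal D 25, Proposal E 16, Proposal F 15. Proposal F eliminated.
Round 4: Proposal C 31, Proposal D 25, Proposal E 16. Proposal E eliminated.
Round 5: Proposal C 31, Proposal D 41. Proposal D has a majority (≥37).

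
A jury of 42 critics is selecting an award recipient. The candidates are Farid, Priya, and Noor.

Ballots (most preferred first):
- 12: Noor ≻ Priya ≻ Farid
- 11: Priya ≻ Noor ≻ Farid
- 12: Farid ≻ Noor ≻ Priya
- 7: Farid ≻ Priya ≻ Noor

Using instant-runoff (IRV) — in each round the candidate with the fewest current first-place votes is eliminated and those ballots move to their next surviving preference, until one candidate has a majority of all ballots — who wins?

Noor

Round 1: Farid 19, Priya 11, Noor 12. Priya eliminated.
Round 2: Farid 19, Noor 23. Noor has a majority (≥22).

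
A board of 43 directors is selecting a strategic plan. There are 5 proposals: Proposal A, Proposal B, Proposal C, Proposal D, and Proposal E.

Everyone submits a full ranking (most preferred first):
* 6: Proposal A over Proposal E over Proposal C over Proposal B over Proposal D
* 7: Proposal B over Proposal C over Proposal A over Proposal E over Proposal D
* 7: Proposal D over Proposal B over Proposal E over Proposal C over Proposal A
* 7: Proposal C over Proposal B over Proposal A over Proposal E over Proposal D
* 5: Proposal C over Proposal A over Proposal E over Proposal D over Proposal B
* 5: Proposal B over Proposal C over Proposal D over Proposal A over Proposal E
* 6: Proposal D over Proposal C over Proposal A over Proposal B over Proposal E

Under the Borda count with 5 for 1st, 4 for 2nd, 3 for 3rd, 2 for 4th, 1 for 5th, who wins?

Proposal A: 6×5 + 7×3 + 7×1 + 7×3 + 5×4 + 5×2 + 6×3 = 127
Proposal B: 6×2 + 7×5 + 7×4 + 7×4 + 5×1 + 5×5 + 6×2 = 145
Proposal C: 6×3 + 7×4 + 7×2 + 7×5 + 5×5 + 5×4 + 6×4 = 164
Proposal D: 6×1 + 7×1 + 7×5 + 7×1 + 5×2 + 5×3 + 6×5 = 110
Proposal E: 6×4 + 7×2 + 7×3 + 7×2 + 5×3 + 5×1 + 6×1 = 99

Proposal C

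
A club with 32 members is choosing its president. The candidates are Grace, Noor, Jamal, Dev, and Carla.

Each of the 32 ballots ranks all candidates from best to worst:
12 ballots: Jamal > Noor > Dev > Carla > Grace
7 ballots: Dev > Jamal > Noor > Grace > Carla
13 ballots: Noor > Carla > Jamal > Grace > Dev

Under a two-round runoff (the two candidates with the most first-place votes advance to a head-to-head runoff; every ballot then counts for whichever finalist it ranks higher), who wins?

Round 1 first-place votes: Grace 0, Noor 13, Jamal 12, Dev 7, Carla 0. Noor and Jamal advance.
Runoff: Noor is ranked above Jamal on 13 ballots, Jamal above Noor on 19.

Jamal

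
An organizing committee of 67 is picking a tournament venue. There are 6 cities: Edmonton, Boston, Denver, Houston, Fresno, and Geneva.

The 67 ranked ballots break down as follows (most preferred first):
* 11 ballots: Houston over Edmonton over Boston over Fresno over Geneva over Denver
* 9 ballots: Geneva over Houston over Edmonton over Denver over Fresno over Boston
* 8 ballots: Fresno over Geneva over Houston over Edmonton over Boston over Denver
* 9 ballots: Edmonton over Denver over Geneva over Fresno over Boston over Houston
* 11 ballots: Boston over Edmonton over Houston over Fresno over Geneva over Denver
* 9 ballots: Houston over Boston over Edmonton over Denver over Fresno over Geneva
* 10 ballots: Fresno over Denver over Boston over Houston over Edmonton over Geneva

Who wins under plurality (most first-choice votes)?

First-place votes: Edmonton 9, Boston 11, Denver 0, Houston 20, Fresno 18, Geneva 9.

Houston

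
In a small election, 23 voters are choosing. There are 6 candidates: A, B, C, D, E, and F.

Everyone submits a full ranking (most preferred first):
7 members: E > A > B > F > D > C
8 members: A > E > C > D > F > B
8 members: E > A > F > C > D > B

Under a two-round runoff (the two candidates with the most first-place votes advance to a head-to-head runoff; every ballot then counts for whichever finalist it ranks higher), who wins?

Round 1 first-place votes: A 8, B 0, C 0, D 0, E 15, F 0. E and A advance.
Runoff: E is ranked above A on 15 ballots, A above E on 8.

E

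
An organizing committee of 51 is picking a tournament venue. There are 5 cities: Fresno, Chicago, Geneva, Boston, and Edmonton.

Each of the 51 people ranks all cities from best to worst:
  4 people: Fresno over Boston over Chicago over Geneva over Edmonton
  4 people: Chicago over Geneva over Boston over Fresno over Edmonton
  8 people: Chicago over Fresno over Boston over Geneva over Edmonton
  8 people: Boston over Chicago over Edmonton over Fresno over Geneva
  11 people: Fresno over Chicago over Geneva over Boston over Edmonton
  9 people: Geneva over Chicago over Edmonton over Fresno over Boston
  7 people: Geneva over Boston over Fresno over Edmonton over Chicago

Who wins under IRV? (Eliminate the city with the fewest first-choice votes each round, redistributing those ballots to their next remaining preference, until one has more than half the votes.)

Round 1: Fresno 15, Chicago 12, Geneva 16, Boston 8, Edmonton 0. Edmonton eliminated.
Round 2: Fresno 15, Chicago 12, Geneva 16, Boston 8. Boston eliminated.
Round 3: Fresno 15, Chicago 20, Geneva 16. Fresno eliminated.
Round 4: Chicago 35, Geneva 16. Chicago has a majority (≥26).

Chicago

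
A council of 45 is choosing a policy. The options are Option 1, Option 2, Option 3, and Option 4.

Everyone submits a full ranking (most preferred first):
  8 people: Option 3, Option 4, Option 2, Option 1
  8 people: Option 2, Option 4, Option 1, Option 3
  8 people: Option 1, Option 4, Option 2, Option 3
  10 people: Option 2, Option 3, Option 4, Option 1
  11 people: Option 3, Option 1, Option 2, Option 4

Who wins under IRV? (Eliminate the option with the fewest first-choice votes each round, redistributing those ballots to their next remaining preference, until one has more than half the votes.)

Option 2

Round 1: Option 1 8, Option 2 18, Option 3 19, Option 4 0. Option 4 eliminated.
Round 2: Option 1 8, Option 2 18, Option 3 19. Option 1 eliminated.
Round 3: Option 2 26, Option 3 19. Option 2 has a majority (≥23).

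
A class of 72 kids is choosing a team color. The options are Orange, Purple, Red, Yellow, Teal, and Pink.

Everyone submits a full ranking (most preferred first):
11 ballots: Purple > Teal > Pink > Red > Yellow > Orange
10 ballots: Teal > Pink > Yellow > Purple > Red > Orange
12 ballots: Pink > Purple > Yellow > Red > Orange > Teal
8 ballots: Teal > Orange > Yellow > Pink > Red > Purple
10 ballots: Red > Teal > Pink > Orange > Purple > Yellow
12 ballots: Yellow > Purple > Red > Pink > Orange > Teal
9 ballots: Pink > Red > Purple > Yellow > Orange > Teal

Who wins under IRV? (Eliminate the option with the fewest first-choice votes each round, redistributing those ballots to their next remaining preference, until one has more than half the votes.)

Teal

Round 1: Orange 0, Purple 11, Red 10, Yellow 12, Teal 18, Pink 21. Orange eliminated.
Round 2: Purple 11, Red 10, Yellow 12, Teal 18, Pink 21. Red eliminated.
Round 3: Purple 11, Yellow 12, Teal 28, Pink 21. Purple eliminated.
Round 4: Yellow 12, Teal 39, Pink 21. Teal has a majority (≥37).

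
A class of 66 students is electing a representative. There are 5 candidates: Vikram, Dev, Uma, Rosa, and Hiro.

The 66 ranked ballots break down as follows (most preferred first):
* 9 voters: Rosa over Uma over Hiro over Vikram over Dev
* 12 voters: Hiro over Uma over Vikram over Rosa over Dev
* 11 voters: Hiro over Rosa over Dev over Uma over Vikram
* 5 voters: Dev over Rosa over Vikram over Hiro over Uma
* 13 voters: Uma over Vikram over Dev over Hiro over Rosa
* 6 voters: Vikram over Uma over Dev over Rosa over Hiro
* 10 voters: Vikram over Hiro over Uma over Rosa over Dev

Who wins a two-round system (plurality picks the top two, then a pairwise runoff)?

Round 1 first-place votes: Vikram 16, Dev 5, Uma 13, Rosa 9, Hiro 23. Hiro and Vikram advance.
Runoff: Hiro is ranked above Vikram on 32 ballots, Vikram above Hiro on 34.

Vikram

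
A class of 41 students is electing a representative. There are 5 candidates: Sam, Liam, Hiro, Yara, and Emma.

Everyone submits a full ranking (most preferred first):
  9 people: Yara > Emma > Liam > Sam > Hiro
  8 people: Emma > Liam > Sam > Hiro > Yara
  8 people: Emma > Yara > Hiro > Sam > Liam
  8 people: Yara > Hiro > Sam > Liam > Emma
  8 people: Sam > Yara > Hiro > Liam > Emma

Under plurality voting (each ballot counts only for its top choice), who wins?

First-place votes: Sam 8, Liam 0, Hiro 0, Yara 17, Emma 16.

Yara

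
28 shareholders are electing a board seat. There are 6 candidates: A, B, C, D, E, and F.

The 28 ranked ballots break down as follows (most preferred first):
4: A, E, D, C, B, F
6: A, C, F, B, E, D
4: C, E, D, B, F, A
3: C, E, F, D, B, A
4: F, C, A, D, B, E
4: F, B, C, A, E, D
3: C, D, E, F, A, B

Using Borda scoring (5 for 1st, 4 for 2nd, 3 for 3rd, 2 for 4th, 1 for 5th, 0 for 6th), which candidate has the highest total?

C

A: 4×5 + 6×5 + 4×0 + 3×0 + 4×3 + 4×2 + 3×1 = 73
B: 4×1 + 6×2 + 4×2 + 3×1 + 4×1 + 4×4 + 3×0 = 47
C: 4×2 + 6×4 + 4×5 + 3×5 + 4×4 + 4×3 + 3×5 = 110
D: 4×3 + 6×0 + 4×3 + 3×2 + 4×2 + 4×0 + 3×4 = 50
E: 4×4 + 6×1 + 4×4 + 3×4 + 4×0 + 4×1 + 3×3 = 63
F: 4×0 + 6×3 + 4×1 + 3×3 + 4×5 + 4×5 + 3×2 = 77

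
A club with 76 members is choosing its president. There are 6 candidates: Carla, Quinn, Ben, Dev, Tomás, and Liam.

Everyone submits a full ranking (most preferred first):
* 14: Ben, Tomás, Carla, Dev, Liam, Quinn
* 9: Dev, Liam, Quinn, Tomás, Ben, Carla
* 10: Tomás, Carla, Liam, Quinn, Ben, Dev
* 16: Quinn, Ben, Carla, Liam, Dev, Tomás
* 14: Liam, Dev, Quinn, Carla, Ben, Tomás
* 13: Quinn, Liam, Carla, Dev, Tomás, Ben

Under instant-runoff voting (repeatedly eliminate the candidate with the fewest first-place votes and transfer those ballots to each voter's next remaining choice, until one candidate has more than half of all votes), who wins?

Round 1: Carla 0, Quinn 29, Ben 14, Dev 9, Tomás 10, Liam 14. Carla eliminated.
Round 2: Quinn 29, Ben 14, Dev 9, Tomás 10, Liam 14. Dev eliminated.
Round 3: Quinn 29, Ben 14, Tomás 10, Liam 23. Tomás eliminated.
Round 4: Quinn 29, Ben 14, Liam 33. Ben eliminated.
Round 5: Quinn 29, Liam 47. Liam has a majority (≥39).

Liam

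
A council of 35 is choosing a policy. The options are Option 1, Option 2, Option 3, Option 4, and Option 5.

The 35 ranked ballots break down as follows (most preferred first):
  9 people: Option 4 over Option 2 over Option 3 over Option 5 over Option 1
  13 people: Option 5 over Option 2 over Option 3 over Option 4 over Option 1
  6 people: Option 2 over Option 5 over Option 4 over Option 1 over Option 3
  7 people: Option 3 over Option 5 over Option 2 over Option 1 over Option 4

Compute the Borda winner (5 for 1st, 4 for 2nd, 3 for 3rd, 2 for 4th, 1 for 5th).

Option 1: 9×1 + 13×1 + 6×2 + 7×2 = 48
Option 2: 9×4 + 13×4 + 6×5 + 7×3 = 139
Option 3: 9×3 + 13×3 + 6×1 + 7×5 = 107
Option 4: 9×5 + 13×2 + 6×3 + 7×1 = 96
Option 5: 9×2 + 13×5 + 6×4 + 7×4 = 135

Option 2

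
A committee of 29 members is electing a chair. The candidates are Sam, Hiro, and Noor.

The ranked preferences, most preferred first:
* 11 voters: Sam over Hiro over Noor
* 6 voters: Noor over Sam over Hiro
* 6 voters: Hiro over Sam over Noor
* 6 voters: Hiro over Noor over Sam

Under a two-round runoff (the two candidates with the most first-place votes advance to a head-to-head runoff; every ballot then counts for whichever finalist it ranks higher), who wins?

Round 1 first-place votes: Sam 11, Hiro 12, Noor 6. Hiro and Sam advance.
Runoff: Hiro is ranked above Sam on 12 ballots, Sam above Hiro on 17.

Sam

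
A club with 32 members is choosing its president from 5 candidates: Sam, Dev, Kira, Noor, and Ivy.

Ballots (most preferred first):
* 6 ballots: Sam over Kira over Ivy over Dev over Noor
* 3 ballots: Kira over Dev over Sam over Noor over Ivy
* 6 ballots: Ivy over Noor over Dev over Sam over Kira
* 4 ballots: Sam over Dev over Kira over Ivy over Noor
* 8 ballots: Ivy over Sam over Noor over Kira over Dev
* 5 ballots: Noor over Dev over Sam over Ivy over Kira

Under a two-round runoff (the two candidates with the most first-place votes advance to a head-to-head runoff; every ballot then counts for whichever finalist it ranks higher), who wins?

Sam

Round 1 first-place votes: Sam 10, Dev 0, Kira 3, Noor 5, Ivy 14. Ivy and Sam advance.
Runoff: Ivy is ranked above Sam on 14 ballots, Sam above Ivy on 18.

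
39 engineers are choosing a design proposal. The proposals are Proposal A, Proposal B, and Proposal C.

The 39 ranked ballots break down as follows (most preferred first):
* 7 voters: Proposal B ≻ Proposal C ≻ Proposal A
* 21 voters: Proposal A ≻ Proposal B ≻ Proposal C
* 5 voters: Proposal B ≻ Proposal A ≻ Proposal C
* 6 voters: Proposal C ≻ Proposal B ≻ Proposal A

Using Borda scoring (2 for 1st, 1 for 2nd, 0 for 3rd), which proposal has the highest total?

Proposal B

Proposal A: 7×0 + 21×2 + 5×1 + 6×0 = 47
Proposal B: 7×2 + 21×1 + 5×2 + 6×1 = 51
Proposal C: 7×1 + 21×0 + 5×0 + 6×2 = 19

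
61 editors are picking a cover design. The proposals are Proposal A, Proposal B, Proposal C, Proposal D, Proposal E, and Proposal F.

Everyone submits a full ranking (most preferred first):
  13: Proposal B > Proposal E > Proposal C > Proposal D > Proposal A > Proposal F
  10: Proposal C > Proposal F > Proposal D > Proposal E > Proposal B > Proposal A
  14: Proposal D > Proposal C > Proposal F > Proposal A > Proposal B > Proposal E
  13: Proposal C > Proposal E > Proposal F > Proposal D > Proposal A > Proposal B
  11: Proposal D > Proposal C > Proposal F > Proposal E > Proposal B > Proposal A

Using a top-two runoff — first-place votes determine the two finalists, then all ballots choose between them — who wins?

Proposal C

Round 1 first-place votes: Proposal A 0, Proposal B 13, Proposal C 23, Proposal D 25, Proposal E 0, Proposal F 0. Proposal D and Proposal C advance.
Runoff: Proposal D is ranked above Proposal C on 25 ballots, Proposal C above Proposal D on 36.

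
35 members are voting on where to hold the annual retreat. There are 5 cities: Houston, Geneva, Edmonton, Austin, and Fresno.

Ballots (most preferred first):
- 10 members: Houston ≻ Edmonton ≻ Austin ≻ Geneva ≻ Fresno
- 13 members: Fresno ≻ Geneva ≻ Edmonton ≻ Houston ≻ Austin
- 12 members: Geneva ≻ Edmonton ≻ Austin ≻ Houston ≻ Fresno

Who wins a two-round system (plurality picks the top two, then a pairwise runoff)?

Geneva

Round 1 first-place votes: Houston 10, Geneva 12, Edmonton 0, Austin 0, Fresno 13. Fresno and Geneva advance.
Runoff: Fresno is ranked above Geneva on 13 ballots, Geneva above Fresno on 22.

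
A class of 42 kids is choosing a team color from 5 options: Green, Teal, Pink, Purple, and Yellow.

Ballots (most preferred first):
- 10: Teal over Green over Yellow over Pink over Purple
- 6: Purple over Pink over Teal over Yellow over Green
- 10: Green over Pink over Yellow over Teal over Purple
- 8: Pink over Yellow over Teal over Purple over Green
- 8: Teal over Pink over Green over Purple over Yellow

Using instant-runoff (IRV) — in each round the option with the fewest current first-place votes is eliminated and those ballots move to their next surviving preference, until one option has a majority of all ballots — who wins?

Pink

Round 1: Green 10, Teal 18, Pink 8, Purple 6, Yellow 0. Yellow eliminated.
Round 2: Green 10, Teal 18, Pink 8, Purple 6. Purple eliminated.
Round 3: Green 10, Teal 18, Pink 14. Green eliminated.
Round 4: Teal 18, Pink 24. Pink has a majority (≥22).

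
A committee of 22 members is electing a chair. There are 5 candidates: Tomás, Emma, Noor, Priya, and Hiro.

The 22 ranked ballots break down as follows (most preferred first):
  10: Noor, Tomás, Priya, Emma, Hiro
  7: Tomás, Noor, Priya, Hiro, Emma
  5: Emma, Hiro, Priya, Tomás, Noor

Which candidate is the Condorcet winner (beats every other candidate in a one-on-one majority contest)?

Tomás vs Emma: 17–5
Tomás vs Noor: 12–10
Tomás vs Priya: 17–5
Tomás vs Hiro: 17–5
Tomás beats every other candidate.

Tomás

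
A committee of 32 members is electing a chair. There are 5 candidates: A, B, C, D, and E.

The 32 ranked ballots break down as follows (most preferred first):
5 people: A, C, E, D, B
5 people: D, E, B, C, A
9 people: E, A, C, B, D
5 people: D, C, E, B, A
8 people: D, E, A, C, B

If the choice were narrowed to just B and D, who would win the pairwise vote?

D

B is ranked above D on 9 ballots; D above B on 23.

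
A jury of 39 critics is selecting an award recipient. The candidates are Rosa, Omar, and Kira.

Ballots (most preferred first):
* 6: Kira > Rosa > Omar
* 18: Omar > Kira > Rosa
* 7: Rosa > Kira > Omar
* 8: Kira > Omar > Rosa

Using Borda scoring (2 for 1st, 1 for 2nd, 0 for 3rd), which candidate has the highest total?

Rosa: 6×1 + 18×0 + 7×2 + 8×0 = 20
Omar: 6×0 + 18×2 + 7×0 + 8×1 = 44
Kira: 6×2 + 18×1 + 7×1 + 8×2 = 53

Kira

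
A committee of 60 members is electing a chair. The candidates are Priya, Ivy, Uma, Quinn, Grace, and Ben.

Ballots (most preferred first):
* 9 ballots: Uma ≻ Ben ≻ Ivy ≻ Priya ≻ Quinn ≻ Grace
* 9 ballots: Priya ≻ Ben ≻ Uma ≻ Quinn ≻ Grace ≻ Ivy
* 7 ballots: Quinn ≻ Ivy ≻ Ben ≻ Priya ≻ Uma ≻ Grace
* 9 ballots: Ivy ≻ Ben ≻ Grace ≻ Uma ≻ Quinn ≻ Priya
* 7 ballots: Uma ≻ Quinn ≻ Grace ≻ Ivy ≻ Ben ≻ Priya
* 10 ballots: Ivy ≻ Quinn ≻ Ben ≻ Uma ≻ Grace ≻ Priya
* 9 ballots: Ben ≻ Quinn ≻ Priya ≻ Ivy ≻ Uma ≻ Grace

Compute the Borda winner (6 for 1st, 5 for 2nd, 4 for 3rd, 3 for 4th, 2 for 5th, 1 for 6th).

Priya: 9×3 + 9×6 + 7×3 + 9×1 + 7×1 + 10×1 + 9×4 = 164
Ivy: 9×4 + 9×1 + 7×5 + 9×6 + 7×3 + 10×6 + 9×3 = 242
Uma: 9×6 + 9×4 + 7×2 + 9×3 + 7×6 + 10×3 + 9×2 = 221
Quinn: 9×2 + 9×3 + 7×6 + 9×2 + 7×5 + 10×5 + 9×5 = 235
Grace: 9×1 + 9×2 + 7×1 + 9×4 + 7×4 + 10×2 + 9×1 = 127
Ben: 9×5 + 9×5 + 7×4 + 9×5 + 7×2 + 10×4 + 9×6 = 271

Ben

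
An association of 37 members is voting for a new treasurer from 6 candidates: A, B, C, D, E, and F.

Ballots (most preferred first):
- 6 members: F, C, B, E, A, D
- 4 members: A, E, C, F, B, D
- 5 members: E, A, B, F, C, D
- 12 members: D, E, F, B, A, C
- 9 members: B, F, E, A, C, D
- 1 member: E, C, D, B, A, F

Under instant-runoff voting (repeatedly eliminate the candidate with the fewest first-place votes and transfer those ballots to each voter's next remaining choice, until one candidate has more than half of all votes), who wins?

Round 1: A 4, B 9, C 0, D 12, E 6, F 6. C eliminated.
Round 2: A 4, B 9, D 12, E 6, F 6. A eliminated.
Round 3: B 9, D 12, E 10, F 6. F eliminated.
Round 4: B 15, D 12, E 10. E eliminated.
Round 5: B 24, D 13. B has a majority (≥19).

B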